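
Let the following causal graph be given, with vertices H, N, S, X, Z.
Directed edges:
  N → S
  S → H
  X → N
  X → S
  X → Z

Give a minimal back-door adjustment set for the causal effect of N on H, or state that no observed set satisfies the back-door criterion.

desc(N)\{N}={H,S}; candidates ⊆ {X,Z}.
size 0: {}; under {} N still reaches {H,S,X,Z} ∋ H.
{X}: N⊥H given {X} in G with N→· removed — back-door holds.

N→H: minimal back-door set {X}.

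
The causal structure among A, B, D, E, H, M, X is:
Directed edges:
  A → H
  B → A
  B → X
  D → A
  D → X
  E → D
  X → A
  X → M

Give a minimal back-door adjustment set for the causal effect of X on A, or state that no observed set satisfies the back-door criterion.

desc(X)\{X}={A,H,M}; candidates ⊆ {B,D,E}.
size 0: {}; under {} X still reaches {A,B,D,E,H} ∋ A.
size 1: {B}, {D}, {E}; under {B} X still reaches {A,D,E,H} ∋ A.
{B,D}: X⊥A given {B,D} in G with X→· removed — back-door holds.

X→A: minimal back-door set {B, D}.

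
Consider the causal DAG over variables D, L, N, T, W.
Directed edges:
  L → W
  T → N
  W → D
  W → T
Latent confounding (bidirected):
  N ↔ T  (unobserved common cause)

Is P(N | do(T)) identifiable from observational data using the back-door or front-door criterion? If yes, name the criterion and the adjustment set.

desc(T)\{T}={N}; candidates ⊆ {D,L,W}.
T↔N: latent back-door arc(s) into T.
size 0: {}; under {} T still reaches {D,L,N,W} ∋ N.
size 1: {D}, {L}, {W}; under {D} T still reaches {L,N,W} ∋ N.
size 2: {D,L}, {D,W}, {L,W}; under {D,L} T still reaches {N,W} ∋ N.
T↔N cannot be blocked by any observed set — no back-door set.
No mediator lies on a directed T→…→N path.
Neither criterion identifies P(N|do(T)) in this graph.

P(N|do(T)): not identifiable (no BD/FD set).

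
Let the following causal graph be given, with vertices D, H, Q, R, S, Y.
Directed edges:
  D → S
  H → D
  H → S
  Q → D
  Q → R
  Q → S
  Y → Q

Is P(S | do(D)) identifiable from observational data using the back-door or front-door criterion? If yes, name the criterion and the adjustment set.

P(S|do(D)): backdoor, adjust for {H, Q}.

desc(D)\{D}={S}; candidates ⊆ {H,Q,R,Y}.
size 0: {}; under {} D still reaches {H,Q,R,S,Y} ∋ S.
size 1: {H}, {Q}, {R} …(+1); under {H} D still reaches {Q,R,S,Y} ∋ S.
{H,Q}: D⊥S given {H,Q} in G with D→· removed — back-door holds.
P(S|do(D)) = Σ_{H,Q} P(S|D,H,Q)·P(H,Q).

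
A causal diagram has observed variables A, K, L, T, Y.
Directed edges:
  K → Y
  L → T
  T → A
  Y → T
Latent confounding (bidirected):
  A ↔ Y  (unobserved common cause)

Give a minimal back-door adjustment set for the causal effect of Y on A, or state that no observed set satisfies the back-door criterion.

Y→A: no observed back-door set.

desc(Y)\{Y}={A,T}; candidates ⊆ {K,L}.
Y↔A: latent back-door arc(s) into Y.
size 0: {}; under {} Y still reaches {A,K} ∋ A.
size 1: {K}, {L}; under {K} Y still reaches {A} ∋ A.
size 2: {K,L}; under {K,L} Y still reaches {A} ∋ A.
Y↔A cannot be blocked by any observed set — no back-door set.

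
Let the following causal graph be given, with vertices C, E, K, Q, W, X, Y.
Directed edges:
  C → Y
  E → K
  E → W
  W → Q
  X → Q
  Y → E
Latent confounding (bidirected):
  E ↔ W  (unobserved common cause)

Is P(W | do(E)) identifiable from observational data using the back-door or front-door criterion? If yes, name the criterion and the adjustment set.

desc(E)\{E}={K,Q,W}; candidates ⊆ {C,X,Y}.
E↔W: latent back-door arc(s) into E.
size 0: {}; under {} E still reaches {C,Q,W,Y} ∋ W.
size 1: {C}, {X}, {Y}; under {C} E still reaches {Q,W,Y} ∋ W.
size 2: {C,X}, {C,Y}, {X,Y}; under {C,X} E still reaches {Q,W,Y} ∋ W.
E↔W cannot be blocked by any observed set — no back-door set.
No mediator lies on a directed E→…→W path.
Neither criterion identifies P(W|do(E)) in this graph.

P(W|do(E)): not identifiable (no BD/FD set).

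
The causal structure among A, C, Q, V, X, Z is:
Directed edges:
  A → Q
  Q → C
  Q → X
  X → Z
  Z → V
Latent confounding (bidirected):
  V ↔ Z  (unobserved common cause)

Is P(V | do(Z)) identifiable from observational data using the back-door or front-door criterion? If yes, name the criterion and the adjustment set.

desc(Z)\{Z}={V}; candidates ⊆ {A,C,Q,X}.
Z↔V: latent back-door arc(s) into Z.
size 0: {}; under {} Z still reaches {A,C,Q,V,X} ∋ V.
size 1: {A}, {C}, {Q} …(+1); under {A} Z still reaches {C,Q,V,X} ∋ V.
size 2: {A,C}, {A,Q}, {A,X} …(+3); under {A,C} Z still reaches {Q,V,X} ∋ V.
Z↔V cannot be blocked by any observed set — no back-door set.
No mediator lies on a directed Z→…→V path.
Neither criterion identifies P(V|do(Z)) in this graph.

P(V|do(Z)): not identifiable (no BD/FD set).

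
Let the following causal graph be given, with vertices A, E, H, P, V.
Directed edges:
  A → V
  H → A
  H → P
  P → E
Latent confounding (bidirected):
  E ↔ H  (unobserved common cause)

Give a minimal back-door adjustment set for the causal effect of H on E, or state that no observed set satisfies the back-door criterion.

desc(H)\{H}={A,E,P,V}; candidates ⊆ {—}.
H↔E: latent back-door arc(s) into H.
size 0: {}; under {} H still reaches {E} ∋ E.
H↔E cannot be blocked by any observed set — no back-door set.

H→E: no observed back-door set.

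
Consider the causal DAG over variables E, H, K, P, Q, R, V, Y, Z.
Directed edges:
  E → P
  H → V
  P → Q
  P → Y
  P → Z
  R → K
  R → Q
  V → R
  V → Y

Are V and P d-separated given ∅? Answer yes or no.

Bayes-Ball from V | ∅ reaches {H,K,Q,R,Y}.
P ∉ reach(V|∅) ⇒ V ⊥ P | ∅.

Yes — V ⊥ P | ∅.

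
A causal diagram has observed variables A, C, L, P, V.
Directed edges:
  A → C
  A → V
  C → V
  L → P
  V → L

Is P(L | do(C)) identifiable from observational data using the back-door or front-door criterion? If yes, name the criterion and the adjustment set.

desc(C)\{C}={L,P,V}; candidates ⊆ {A}.
size 0: {}; under {} C still reaches {A,L,P,V} ∋ L.
{A}: C⊥L given {A} in G with C→· removed — back-door holds.
P(L|do(C)) = Σ_{A} P(L|C,A)·P(A).

P(L|do(C)): backdoor, adjust for {A}.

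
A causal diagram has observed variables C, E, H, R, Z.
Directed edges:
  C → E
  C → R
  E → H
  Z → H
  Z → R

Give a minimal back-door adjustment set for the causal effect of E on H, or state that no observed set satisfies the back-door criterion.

E→H: minimal back-door set ∅.

desc(E)\{E}={H}; candidates ⊆ {C,R,Z}.
∅: E⊥H given ∅ in G with E→· removed — back-door holds.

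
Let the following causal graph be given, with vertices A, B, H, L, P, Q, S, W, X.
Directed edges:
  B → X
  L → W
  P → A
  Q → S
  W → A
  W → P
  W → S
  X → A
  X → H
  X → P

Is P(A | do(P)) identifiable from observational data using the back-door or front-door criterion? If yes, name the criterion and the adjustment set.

desc(P)\{P}={A}; candidates ⊆ {B,H,L,Q,S,W,X}.
size 0: {}; under {} P still reaches {A,B,H,L,S,W,X} ∋ A.
size 1: {B}, {H}, {L} …(+4); under {B} P still reaches {A,H,L,S,W,X} ∋ A.
{W,X}: P⊥A given {W,X} in G with P→· removed — back-door holds.
P(A|do(P)) = Σ_{W,X} P(A|P,W,X)·P(W,X).

P(A|do(P)): backdoor, adjust for {W, X}.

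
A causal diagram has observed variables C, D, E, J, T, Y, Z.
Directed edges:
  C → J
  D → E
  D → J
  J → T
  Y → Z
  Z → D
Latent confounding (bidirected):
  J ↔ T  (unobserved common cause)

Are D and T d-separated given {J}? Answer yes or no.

No — D and T are d-connected given {J}.

Bayes-Ball from D | {J} reaches {C,E,T,Y,Z}.
T ∈ reach(D|{J}) ⇒ D ⊥̸ T | {J}.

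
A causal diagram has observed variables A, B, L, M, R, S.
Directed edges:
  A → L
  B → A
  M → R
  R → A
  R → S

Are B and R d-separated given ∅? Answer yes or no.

Yes — B ⊥ R | ∅.

Bayes-Ball from B | ∅ reaches {A,L}.
R ∉ reach(B|∅) ⇒ B ⊥ R | ∅.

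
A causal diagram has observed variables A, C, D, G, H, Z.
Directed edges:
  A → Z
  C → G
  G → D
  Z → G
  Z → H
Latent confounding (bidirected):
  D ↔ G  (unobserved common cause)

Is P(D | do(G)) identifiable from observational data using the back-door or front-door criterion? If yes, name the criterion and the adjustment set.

desc(G)\{G}={D}; candidates ⊆ {A,C,H,Z}.
G↔D: latent back-door arc(s) into G.
size 0: {}; under {} G still reaches {A,C,D,H,Z} ∋ D.
size 1: {A}, {C}, {H} …(+1); under {A} G still reaches {C,D,H,Z} ∋ D.
size 2: {A,C}, {A,H}, {A,Z} …(+3); under {A,C} G still reaches {D,H,Z} ∋ D.
G↔D cannot be blocked by any observed set — no back-door set.
No mediator lies on a directed G→…→D path.
Neither criterion identifies P(D|do(G)) in this graph.

P(D|do(G)): not identifiable (no BD/FD set).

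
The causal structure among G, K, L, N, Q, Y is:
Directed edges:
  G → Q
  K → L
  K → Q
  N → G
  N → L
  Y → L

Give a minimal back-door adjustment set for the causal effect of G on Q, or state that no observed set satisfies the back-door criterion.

G→Q: minimal back-door set ∅.

desc(G)\{G}={Q}; candidates ⊆ {K,L,N,Y}.
∅: G⊥Q given ∅ in G with G→· removed — back-door holds.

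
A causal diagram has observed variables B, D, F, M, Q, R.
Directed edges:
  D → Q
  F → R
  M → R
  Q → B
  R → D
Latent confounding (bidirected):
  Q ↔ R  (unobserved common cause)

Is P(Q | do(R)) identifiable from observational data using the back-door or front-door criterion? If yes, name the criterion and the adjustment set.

desc(R)\{R}={B,D,Q}; candidates ⊆ {F,M}.
R↔Q: latent back-door arc(s) into R.
size 0: {}; under {} R still reaches {B,F,M,Q} ∋ Q.
size 1: {F}, {M}; under {F} R still reaches {B,M,Q} ∋ Q.
size 2: {F,M}; under {F,M} R still reaches {B,Q} ∋ Q.
R↔Q cannot be blocked by any observed set — no back-door set.
{D}: (i) intercepts every directed R→Q path; (ii) no back-door R→{D}; (iii) {R} blocks every back-door {D}→Q. Front-door holds.
P(Q|do(R)) = Σ_{D} P(D|R) Σ_{R'} P(Q|D,R')P(R').

P(Q|do(R)): frontdoor, adjust for {D}.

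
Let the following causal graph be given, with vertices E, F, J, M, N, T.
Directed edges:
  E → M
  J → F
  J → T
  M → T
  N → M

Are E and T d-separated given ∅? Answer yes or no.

No — E and T are d-connected given ∅.

Bayes-Ball from E | ∅ reaches {M,T}.
T ∈ reach(E|∅) ⇒ E ⊥̸ T | ∅.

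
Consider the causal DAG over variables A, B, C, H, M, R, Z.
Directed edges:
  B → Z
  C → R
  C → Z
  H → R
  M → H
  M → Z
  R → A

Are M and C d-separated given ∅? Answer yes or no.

Bayes-Ball from M | ∅ reaches {A,H,R,Z}.
C ∉ reach(M|∅) ⇒ M ⊥ C | ∅.

Yes — M ⊥ C | ∅.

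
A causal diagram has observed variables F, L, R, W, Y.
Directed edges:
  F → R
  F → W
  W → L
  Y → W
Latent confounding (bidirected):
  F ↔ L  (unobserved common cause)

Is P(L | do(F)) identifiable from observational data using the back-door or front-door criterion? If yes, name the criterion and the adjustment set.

P(L|do(F)): frontdoor, adjust for {W}.

desc(F)\{F}={L,R,W}; candidates ⊆ {Y}.
F↔L: latent back-door arc(s) into F.
size 0: {}; under {} F still reaches {L} ∋ L.
size 1: {Y}; under {Y} F still reaches {L} ∋ L.
F↔L cannot be blocked by any observed set — no back-door set.
{W}: (i) intercepts every directed F→L path; (ii) no back-door F→{W}; (iii) {F} blocks every back-door {W}→L. Front-door holds.
P(L|do(F)) = Σ_{W} P(W|F) Σ_{F'} P(L|W,F')P(F').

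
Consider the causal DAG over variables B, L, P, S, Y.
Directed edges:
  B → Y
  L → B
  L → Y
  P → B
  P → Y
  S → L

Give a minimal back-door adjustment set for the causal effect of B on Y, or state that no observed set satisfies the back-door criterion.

B→Y: minimal back-door set {L, P}.

desc(B)\{B}={Y}; candidates ⊆ {L,P,S}.
size 0: {}; under {} B still reaches {L,P,S,Y} ∋ Y.
size 1: {L}, {P}, {S}; under {L} B still reaches {P,Y} ∋ Y.
{L,P}: B⊥Y given {L,P} in G with B→· removed — back-door holds.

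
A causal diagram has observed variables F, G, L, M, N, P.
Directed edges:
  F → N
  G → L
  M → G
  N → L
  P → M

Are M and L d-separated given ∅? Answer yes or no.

No — M and L are d-connected given ∅.

Bayes-Ball from M | ∅ reaches {G,L,P}.
L ∈ reach(M|∅) ⇒ M ⊥̸ L | ∅.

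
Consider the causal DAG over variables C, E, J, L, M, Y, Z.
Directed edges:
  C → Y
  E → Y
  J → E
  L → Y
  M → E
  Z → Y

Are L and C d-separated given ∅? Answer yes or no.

Yes — L ⊥ C | ∅.

Bayes-Ball from L | ∅ reaches {Y}.
C ∉ reach(L|∅) ⇒ L ⊥ C | ∅.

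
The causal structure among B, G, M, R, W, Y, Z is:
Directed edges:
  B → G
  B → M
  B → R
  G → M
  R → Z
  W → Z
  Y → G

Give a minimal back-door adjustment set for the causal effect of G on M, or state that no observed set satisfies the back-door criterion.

desc(G)\{G}={M}; candidates ⊆ {B,R,W,Y,Z}.
size 0: {}; under {} G still reaches {B,M,R,Y,Z} ∋ M.
{B}: G⊥M given {B} in G with G→· removed — back-door holds.

G→M: minimal back-door set {B}.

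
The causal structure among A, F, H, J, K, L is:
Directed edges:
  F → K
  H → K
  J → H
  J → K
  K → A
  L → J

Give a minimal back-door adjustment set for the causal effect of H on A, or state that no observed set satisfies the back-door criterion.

desc(H)\{H}={A,K}; candidates ⊆ {F,J,L}.
size 0: {}; under {} H still reaches {A,J,K,L} ∋ A.
{J}: H⊥A given {J} in G with H→· removed — back-door holds.

H→A: minimal back-door set {J}.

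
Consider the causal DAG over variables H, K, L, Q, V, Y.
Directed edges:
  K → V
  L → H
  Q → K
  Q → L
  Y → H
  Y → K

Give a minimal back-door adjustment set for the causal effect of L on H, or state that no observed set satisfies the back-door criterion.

L→H: minimal back-door set ∅.

desc(L)\{L}={H}; candidates ⊆ {K,Q,V,Y}.
∅: L⊥H given ∅ in G with L→· removed — back-door holds.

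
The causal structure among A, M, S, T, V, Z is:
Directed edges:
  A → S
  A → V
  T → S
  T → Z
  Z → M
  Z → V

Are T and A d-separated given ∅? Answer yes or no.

Bayes-Ball from T | ∅ reaches {M,S,V,Z}.
A ∉ reach(T|∅) ⇒ T ⊥ A | ∅.

Yes — T ⊥ A | ∅.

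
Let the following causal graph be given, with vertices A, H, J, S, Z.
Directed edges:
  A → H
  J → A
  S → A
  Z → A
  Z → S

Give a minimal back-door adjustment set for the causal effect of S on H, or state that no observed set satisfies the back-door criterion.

desc(S)\{S}={A,H}; candidates ⊆ {J,Z}.
size 0: {}; under {} S still reaches {A,H,Z} ∋ H.
{Z}: S⊥H given {Z} in G with S→· removed — back-door holds.

S→H: minimal back-door set {Z}.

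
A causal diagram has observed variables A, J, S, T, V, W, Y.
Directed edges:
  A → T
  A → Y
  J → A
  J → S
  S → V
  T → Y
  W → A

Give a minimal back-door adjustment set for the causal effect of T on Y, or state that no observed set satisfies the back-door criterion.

desc(T)\{T}={Y}; candidates ⊆ {A,J,S,V,W}.
size 0: {}; under {} T still reaches {A,J,S,V,W,Y} ∋ Y.
{A}: T⊥Y given {A} in G with T→· removed — back-door holds.

T→Y: minimal back-door set {A}.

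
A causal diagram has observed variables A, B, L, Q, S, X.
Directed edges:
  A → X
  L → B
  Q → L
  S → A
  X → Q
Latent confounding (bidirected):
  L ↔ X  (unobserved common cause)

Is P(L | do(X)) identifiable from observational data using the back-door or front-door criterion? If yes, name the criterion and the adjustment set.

desc(X)\{X}={B,L,Q}; candidates ⊆ {A,S}.
X↔L: latent back-door arc(s) into X.
size 0: {}; under {} X still reaches {A,B,L,S} ∋ L.
size 1: {A}, {S}; under {A} X still reaches {B,L} ∋ L.
size 2: {A,S}; under {A,S} X still reaches {B,L} ∋ L.
X↔L cannot be blocked by any observed set — no back-door set.
{Q}: (i) intercepts every directed X→L path; (ii) no back-door X→{Q}; (iii) {X} blocks every back-door {Q}→L. Front-door holds.
P(L|do(X)) = Σ_{Q} P(Q|X) Σ_{X'} P(L|Q,X')P(X').

P(L|do(X)): frontdoor, adjust for {Q}.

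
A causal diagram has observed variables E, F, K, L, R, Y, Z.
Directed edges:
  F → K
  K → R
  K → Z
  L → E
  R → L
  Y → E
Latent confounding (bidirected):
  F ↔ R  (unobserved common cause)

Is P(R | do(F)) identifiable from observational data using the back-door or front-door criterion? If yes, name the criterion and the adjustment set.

P(R|do(F)): frontdoor, adjust for {K}.

desc(F)\{F}={E,K,L,R,Z}; candidates ⊆ {Y}.
F↔R: latent back-door arc(s) into F.
size 0: {}; under {} F still reaches {E,L,R} ∋ R.
size 1: {Y}; under {Y} F still reaches {E,L,R} ∋ R.
F↔R cannot be blocked by any observed set — no back-door set.
{K}: (i) intercepts every directed F→R path; (ii) no back-door F→{K}; (iii) {F} blocks every back-door {K}→R. Front-door holds.
P(R|do(F)) = Σ_{K} P(K|F) Σ_{F'} P(R|K,F')P(F').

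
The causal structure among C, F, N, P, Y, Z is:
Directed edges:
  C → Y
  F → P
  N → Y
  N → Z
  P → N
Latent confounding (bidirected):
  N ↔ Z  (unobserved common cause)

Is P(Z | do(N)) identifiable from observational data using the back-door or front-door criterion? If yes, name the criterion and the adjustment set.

desc(N)\{N}={Y,Z}; candidates ⊆ {C,F,P}.
N↔Z: latent back-door arc(s) into N.
size 0: {}; under {} N still reaches {F,P,Z} ∋ Z.
size 1: {C}, {F}, {P}; under {C} N still reaches {F,P,Z} ∋ Z.
size 2: {C,F}, {C,P}, {F,P}; under {C,F} N still reaches {P,Z} ∋ Z.
N↔Z cannot be blocked by any observed set — no back-door set.
No mediator lies on a directed N→…→Z path.
Neither criterion identifies P(Z|do(N)) in this graph.

P(Z|do(N)): not identifiable (no BD/FD set).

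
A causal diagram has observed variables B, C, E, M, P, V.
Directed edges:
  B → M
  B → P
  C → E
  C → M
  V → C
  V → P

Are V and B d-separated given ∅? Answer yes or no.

Bayes-Ball from V | ∅ reaches {C,E,M,P}.
B ∉ reach(V|∅) ⇒ V ⊥ B | ∅.

Yes — V ⊥ B | ∅.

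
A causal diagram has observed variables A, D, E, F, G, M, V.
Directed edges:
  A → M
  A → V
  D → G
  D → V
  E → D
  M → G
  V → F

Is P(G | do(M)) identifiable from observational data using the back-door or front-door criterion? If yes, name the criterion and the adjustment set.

P(G|do(M)): backdoor, adjust for ∅.

desc(M)\{M}={G}; candidates ⊆ {A,D,E,F,V}.
∅: M⊥G given ∅ in G with M→· removed — back-door holds.
P(G|do(M)) = P(G|M) — no adjustment needed.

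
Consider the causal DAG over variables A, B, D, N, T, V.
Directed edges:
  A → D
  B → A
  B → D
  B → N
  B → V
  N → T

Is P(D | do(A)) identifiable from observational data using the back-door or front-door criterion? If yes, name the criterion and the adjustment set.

P(D|do(A)): backdoor, adjust for {B}.

desc(A)\{A}={D}; candidates ⊆ {B,N,T,V}.
size 0: {}; under {} A still reaches {B,D,N,T,V} ∋ D.
{B}: A⊥D given {B} in G with A→· removed — back-door holds.
P(D|do(A)) = Σ_{B} P(D|A,B)·P(B).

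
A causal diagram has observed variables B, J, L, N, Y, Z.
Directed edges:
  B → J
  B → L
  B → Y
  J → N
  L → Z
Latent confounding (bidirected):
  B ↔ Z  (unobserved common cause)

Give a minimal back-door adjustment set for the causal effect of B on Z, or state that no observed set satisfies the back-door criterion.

desc(B)\{B}={J,L,N,Y,Z}; candidates ⊆ {—}.
B↔Z: latent back-door arc(s) into B.
size 0: {}; under {} B still reaches {Z} ∋ Z.
B↔Z cannot be blocked by any observed set — no back-door set.

B→Z: no observed back-door set.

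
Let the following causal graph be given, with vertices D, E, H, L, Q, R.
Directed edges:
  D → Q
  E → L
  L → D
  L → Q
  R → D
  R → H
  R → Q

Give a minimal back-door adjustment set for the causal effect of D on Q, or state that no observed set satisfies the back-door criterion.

desc(D)\{D}={Q}; candidates ⊆ {E,H,L,R}.
size 0: {}; under {} D still reaches {E,H,L,Q,R} ∋ Q.
size 1: {E}, {H}, {L} …(+1); under {E} D still reaches {H,L,Q,R} ∋ Q.
{L,R}: D⊥Q given {L,R} in G with D→· removed — back-door holds.

D→Q: minimal back-door set {L, R}.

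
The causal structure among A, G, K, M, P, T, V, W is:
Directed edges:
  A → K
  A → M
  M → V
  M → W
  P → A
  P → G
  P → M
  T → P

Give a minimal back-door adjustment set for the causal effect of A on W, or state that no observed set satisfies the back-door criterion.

A→W: minimal back-door set {P}.

desc(A)\{A}={K,M,V,W}; candidates ⊆ {G,P,T}.
size 0: {}; under {} A still reaches {G,M,P,T,V,W} ∋ W.
{P}: A⊥W given {P} in G with A→· removed — back-door holds.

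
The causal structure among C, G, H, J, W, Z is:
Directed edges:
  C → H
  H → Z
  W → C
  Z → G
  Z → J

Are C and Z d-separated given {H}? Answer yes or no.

Yes — C ⊥ Z | {H}.

Bayes-Ball from C | {H} reaches {W}.
Z ∉ reach(C|{H}) ⇒ C ⊥ Z | {H}.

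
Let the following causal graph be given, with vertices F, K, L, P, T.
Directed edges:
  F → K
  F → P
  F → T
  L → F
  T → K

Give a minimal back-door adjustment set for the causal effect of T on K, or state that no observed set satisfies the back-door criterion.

desc(T)\{T}={K}; candidates ⊆ {F,L,P}.
size 0: {}; under {} T still reaches {F,K,L,P} ∋ K.
{F}: T⊥K given {F} in G with T→· removed — back-door holds.

T→K: minimal back-door set {F}.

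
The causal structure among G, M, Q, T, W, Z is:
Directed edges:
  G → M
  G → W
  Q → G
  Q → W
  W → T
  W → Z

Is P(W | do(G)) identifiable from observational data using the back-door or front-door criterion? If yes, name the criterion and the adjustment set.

P(W|do(G)): backdoor, adjust for {Q}.

desc(G)\{G}={M,T,W,Z}; candidates ⊆ {Q}.
size 0: {}; under {} G still reaches {Q,T,W,Z} ∋ W.
{Q}: G⊥W given {Q} in G with G→· removed — back-door holds.
P(W|do(G)) = Σ_{Q} P(W|G,Q)·P(Q).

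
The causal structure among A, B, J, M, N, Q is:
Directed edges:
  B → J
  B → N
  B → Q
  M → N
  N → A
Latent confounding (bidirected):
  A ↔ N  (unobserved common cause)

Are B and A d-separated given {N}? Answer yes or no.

Bayes-Ball from B | {N} reaches {A,J,M,Q}.
A ∈ reach(B|{N}) ⇒ B ⊥̸ A | {N}.

No — B and A are d-connected given {N}.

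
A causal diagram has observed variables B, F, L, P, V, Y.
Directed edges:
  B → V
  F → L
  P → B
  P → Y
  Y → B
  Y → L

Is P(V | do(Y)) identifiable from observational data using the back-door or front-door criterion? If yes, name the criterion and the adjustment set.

P(V|do(Y)): backdoor, adjust for {P}.

desc(Y)\{Y}={B,L,V}; candidates ⊆ {F,P}.
size 0: {}; under {} Y still reaches {B,P,V} ∋ V.
{P}: Y⊥V given {P} in G with Y→· removed — back-door holds.
P(V|do(Y)) = Σ_{P} P(V|Y,P)·P(P).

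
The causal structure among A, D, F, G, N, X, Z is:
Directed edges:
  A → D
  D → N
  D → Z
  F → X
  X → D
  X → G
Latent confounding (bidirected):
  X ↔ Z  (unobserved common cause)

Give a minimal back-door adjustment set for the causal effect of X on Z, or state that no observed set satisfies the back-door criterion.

X→Z: no observed back-door set.

desc(X)\{X}={D,G,N,Z}; candidates ⊆ {A,F}.
X↔Z: latent back-door arc(s) into X.
size 0: {}; under {} X still reaches {F,Z} ∋ Z.
size 1: {A}, {F}; under {A} X still reaches {F,Z} ∋ Z.
size 2: {A,F}; under {A,F} X still reaches {Z} ∋ Z.
X↔Z cannot be blocked by any observed set — no back-door set.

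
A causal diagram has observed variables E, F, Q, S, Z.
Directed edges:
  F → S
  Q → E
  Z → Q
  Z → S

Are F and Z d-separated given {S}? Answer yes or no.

No — F and Z are d-connected given {S}.

Bayes-Ball from F | {S} reaches {E,Q,Z}.
Z ∈ reach(F|{S}) ⇒ F ⊥̸ Z | {S}.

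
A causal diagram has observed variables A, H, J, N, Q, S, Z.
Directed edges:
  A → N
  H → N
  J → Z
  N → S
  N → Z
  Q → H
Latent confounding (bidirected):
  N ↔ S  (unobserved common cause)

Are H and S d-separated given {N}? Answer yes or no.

Bayes-Ball from H | {N} reaches {A,Q,S}.
S ∈ reach(H|{N}) ⇒ H ⊥̸ S | {N}.

No — H and S are d-connected given {N}.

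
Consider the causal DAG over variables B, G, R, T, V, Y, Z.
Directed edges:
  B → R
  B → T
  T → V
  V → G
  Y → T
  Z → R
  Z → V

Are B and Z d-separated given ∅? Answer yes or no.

Bayes-Ball from B | ∅ reaches {G,R,T,V}.
Z ∉ reach(B|∅) ⇒ B ⊥ Z | ∅.

Yes — B ⊥ Z | ∅.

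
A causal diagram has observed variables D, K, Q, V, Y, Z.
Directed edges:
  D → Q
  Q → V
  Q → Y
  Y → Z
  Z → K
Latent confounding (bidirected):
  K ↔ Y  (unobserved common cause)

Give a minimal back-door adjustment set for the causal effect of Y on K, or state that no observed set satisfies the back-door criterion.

desc(Y)\{Y}={K,Z}; candidates ⊆ {D,Q,V}.
Y↔K: latent back-door arc(s) into Y.
size 0: {}; under {} Y still reaches {D,K,Q,V} ∋ K.
size 1: {D}, {Q}, {V}; under {D} Y still reaches {K,Q,V} ∋ K.
size 2: {D,Q}, {D,V}, {Q,V}; under {D,Q} Y still reaches {K} ∋ K.
Y↔K cannot be blocked by any observed set — no back-door set.

Y→K: no observed back-door set.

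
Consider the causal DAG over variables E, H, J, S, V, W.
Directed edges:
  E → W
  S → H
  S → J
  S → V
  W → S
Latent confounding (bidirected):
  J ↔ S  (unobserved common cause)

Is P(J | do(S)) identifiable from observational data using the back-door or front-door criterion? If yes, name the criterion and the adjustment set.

desc(S)\{S}={H,J,V}; candidates ⊆ {E,W}.
S↔J: latent back-door arc(s) into S.
size 0: {}; under {} S still reaches {E,J,W} ∋ J.
size 1: {E}, {W}; under {E} S still reaches {J,W} ∋ J.
size 2: {E,W}; under {E,W} S still reaches {J} ∋ J.
S↔J cannot be blocked by any observed set — no back-door set.
No mediator lies on a directed S→…→J path.
Neither criterion identifies P(J|do(S)) in this graph.

P(J|do(S)): not identifiable (no BD/FD set).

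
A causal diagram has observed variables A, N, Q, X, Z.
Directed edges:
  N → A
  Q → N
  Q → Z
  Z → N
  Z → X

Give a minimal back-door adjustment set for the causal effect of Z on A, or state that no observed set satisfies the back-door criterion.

Z→A: minimal back-door set {Q}.

desc(Z)\{Z}={A,N,X}; candidates ⊆ {Q}.
size 0: {}; under {} Z still reaches {A,N,Q} ∋ A.
{Q}: Z⊥A given {Q} in G with Z→· removed — back-door holds.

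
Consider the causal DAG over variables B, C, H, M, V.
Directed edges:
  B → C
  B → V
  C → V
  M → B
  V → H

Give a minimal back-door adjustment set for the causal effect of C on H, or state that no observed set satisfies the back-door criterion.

desc(C)\{C}={H,V}; candidates ⊆ {B,M}.
size 0: {}; under {} C still reaches {B,H,M,V} ∋ H.
{B}: C⊥H given {B} in G with C→· removed — back-door holds.

C→H: minimal back-door set {B}.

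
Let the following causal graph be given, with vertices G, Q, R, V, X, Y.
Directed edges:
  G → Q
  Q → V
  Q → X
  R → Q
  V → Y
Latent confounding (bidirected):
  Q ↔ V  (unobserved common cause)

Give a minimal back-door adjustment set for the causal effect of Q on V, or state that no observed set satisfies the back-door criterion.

desc(Q)\{Q}={V,X,Y}; candidates ⊆ {G,R}.
Q↔V: latent back-door arc(s) into Q.
size 0: {}; under {} Q still reaches {G,R,V,Y} ∋ V.
size 1: {G}, {R}; under {G} Q still reaches {R,V,Y} ∋ V.
size 2: {G,R}; under {G,R} Q still reaches {V,Y} ∋ V.
Q↔V cannot be blocked by any observed set — no back-door set.

Q→V: no observed back-door set.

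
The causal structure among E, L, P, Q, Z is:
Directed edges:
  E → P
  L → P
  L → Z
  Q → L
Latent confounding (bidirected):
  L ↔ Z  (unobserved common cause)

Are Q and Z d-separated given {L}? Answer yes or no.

No — Q and Z are d-connected given {L}.

Bayes-Ball from Q | {L} reaches {Z}.
Z ∈ reach(Q|{L}) ⇒ Q ⊥̸ Z | {L}.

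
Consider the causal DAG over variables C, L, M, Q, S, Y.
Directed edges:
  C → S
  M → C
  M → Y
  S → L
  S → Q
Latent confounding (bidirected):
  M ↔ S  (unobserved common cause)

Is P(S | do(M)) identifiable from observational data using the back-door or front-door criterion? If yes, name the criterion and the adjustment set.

desc(M)\{M}={C,L,Q,S,Y}; candidates ⊆ {—}.
M↔S: latent back-door arc(s) into M.
size 0: {}; under {} M still reaches {L,Q,S} ∋ S.
M↔S cannot be blocked by any observed set — no back-door set.
{C}: (i) intercepts every directed M→S path; (ii) no back-door M→{C}; (iii) {M} blocks every back-door {C}→S. Front-door holds.
P(S|do(M)) = Σ_{C} P(C|M) Σ_{M'} P(S|C,M')P(M').

P(S|do(M)): frontdoor, adjust for {C}.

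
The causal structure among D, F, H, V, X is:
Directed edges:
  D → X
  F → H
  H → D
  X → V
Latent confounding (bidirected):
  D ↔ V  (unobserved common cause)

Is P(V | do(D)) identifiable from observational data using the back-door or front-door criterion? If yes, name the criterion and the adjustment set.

P(V|do(D)): frontdoor, adjust for {X}.

desc(D)\{D}={V,X}; candidates ⊆ {F,H}.
D↔V: latent back-door arc(s) into D.
size 0: {}; under {} D still reaches {F,H,V} ∋ V.
size 1: {F}, {H}; under {F} D still reaches {H,V} ∋ V.
size 2: {F,H}; under {F,H} D still reaches {V} ∋ V.
D↔V cannot be blocked by any observed set — no back-door set.
{X}: (i) intercepts every directed D→V path; (ii) no back-door D→{X}; (iii) {D} blocks every back-door {X}→V. Front-door holds.
P(V|do(D)) = Σ_{X} P(X|D) Σ_{D'} P(V|X,D')P(D').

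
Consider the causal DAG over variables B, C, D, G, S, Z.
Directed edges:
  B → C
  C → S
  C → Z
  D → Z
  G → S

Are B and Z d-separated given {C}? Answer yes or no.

Bayes-Ball from B | {C} reaches ∅.
Z ∉ reach(B|{C}) ⇒ B ⊥ Z | {C}.

Yes — B ⊥ Z | {C}.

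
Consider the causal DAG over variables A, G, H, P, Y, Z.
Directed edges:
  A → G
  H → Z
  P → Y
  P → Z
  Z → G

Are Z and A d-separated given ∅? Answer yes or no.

Bayes-Ball from Z | ∅ reaches {G,H,P,Y}.
A ∉ reach(Z|∅) ⇒ Z ⊥ A | ∅.

Yes — Z ⊥ A | ∅.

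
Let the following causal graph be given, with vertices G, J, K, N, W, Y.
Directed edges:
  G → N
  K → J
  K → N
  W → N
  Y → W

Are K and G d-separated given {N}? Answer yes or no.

No — K and G are d-connected given {N}.

Bayes-Ball from K | {N} reaches {G,J,W,Y}.
G ∈ reach(K|{N}) ⇒ K ⊥̸ G | {N}.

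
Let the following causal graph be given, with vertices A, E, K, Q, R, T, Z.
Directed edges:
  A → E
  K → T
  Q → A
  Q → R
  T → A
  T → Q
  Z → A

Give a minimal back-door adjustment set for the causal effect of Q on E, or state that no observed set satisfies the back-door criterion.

Q→E: minimal back-door set {T}.

desc(Q)\{Q}={A,E,R}; candidates ⊆ {K,T,Z}.
size 0: {}; under {} Q still reaches {A,E,K,T} ∋ E.
{T}: Q⊥E given {T} in G with Q→· removed — back-door holds.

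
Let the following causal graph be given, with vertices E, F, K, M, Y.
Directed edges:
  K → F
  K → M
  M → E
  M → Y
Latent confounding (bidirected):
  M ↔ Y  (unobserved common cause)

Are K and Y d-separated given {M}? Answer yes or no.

Bayes-Ball from K | {M} reaches {F,Y}.
Y ∈ reach(K|{M}) ⇒ K ⊥̸ Y | {M}.

No — K and Y are d-connected given {M}.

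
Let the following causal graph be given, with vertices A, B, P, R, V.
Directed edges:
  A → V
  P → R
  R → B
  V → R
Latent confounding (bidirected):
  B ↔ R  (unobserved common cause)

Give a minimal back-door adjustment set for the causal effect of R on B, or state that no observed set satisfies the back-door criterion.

R→B: no observed back-door set.

desc(R)\{R}={B}; candidates ⊆ {A,P,V}.
R↔B: latent back-door arc(s) into R.
size 0: {}; under {} R still reaches {A,B,P,V} ∋ B.
size 1: {A}, {P}, {V}; under {A} R still reaches {B,P,V} ∋ B.
size 2: {A,P}, {A,V}, {P,V}; under {A,P} R still reaches {B,V} ∋ B.
R↔B cannot be blocked by any observed set — no back-door set.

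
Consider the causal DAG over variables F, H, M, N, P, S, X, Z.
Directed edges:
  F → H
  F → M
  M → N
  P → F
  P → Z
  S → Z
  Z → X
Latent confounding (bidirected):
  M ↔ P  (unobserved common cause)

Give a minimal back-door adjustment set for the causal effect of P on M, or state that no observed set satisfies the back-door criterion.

P→M: no observed back-door set.

desc(P)\{P}={F,H,M,N,X,Z}; candidates ⊆ {S}.
P↔M: latent back-door arc(s) into P.
size 0: {}; under {} P still reaches {M,N} ∋ M.
size 1: {S}; under {S} P still reaches {M,N} ∋ M.
P↔M cannot be blocked by any observed set — no back-door set.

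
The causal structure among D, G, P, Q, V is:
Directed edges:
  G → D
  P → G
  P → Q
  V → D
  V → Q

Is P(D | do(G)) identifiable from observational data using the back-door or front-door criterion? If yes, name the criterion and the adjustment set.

P(D|do(G)): backdoor, adjust for ∅.

desc(G)\{G}={D}; candidates ⊆ {P,Q,V}.
∅: G⊥D given ∅ in G with G→· removed — back-door holds.
P(D|do(G)) = P(D|G) — no adjustment needed.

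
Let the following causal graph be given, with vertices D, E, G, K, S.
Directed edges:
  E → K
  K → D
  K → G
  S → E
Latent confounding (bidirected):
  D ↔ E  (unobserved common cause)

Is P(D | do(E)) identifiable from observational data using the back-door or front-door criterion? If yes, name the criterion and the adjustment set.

P(D|do(E)): frontdoor, adjust for {K}.

desc(E)\{E}={D,G,K}; candidates ⊆ {S}.
E↔D: latent back-door arc(s) into E.
size 0: {}; under {} E still reaches {D,S} ∋ D.
size 1: {S}; under {S} E still reaches {D} ∋ D.
E↔D cannot be blocked by any observed set — no back-door set.
{K}: (i) intercepts every directed E→D path; (ii) no back-door E→{K}; (iii) {E} blocks every back-door {K}→D. Front-door holds.
P(D|do(E)) = Σ_{K} P(K|E) Σ_{E'} P(D|K,E')P(E').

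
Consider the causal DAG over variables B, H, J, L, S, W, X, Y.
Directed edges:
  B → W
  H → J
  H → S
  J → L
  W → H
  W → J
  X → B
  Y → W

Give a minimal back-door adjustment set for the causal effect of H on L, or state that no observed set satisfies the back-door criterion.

H→L: minimal back-door set {W}.

desc(H)\{H}={J,L,S}; candidates ⊆ {B,W,X,Y}.
size 0: {}; under {} H still reaches {B,J,L,W,X,Y} ∋ L.
{W}: H⊥L given {W} in G with H→· removed — back-door holds.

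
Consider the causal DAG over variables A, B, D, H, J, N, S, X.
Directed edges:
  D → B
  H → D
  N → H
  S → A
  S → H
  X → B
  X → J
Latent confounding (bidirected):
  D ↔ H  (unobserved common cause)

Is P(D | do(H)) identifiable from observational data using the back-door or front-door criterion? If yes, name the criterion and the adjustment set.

P(D|do(H)): not identifiable (no BD/FD set).

desc(H)\{H}={B,D}; candidates ⊆ {A,J,N,S,X}.
H↔D: latent back-door arc(s) into H.
size 0: {}; under {} H still reaches {A,B,D,N,S} ∋ D.
size 1: {A}, {J}, {N} …(+2); under {A} H still reaches {B,D,N,S} ∋ D.
size 2: {A,J}, {A,N}, {A,S} …(+7); under {A,J} H still reaches {B,D,N,S} ∋ D.
H↔D cannot be blocked by any observed set — no back-door set.
No mediator lies on a directed H→…→D path.
Neither criterion identifies P(D|do(H)) in this graph.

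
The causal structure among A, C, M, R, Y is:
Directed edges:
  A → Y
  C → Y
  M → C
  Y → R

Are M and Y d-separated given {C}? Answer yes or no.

Bayes-Ball from M | {C} reaches ∅.
Y ∉ reach(M|{C}) ⇒ M ⊥ Y | {C}.

Yes — M ⊥ Y | {C}.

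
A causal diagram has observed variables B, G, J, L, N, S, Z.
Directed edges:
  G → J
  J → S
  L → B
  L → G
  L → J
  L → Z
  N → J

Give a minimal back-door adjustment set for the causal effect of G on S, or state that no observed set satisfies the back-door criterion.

desc(G)\{G}={J,S}; candidates ⊆ {B,L,N,Z}.
size 0: {}; under {} G still reaches {B,J,L,S,Z} ∋ S.
{L}: G⊥S given {L} in G with G→· removed — back-door holds.

G→S: minimal back-door set {L}.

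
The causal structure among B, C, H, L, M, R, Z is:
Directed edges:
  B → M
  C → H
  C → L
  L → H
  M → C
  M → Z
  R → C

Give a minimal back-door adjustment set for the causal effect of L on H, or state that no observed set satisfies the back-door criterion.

desc(L)\{L}={H}; candidates ⊆ {B,C,M,R,Z}.
size 0: {}; under {} L still reaches {B,C,H,M,R,Z} ∋ H.
{C}: L⊥H given {C} in G with L→· removed — back-door holds.

L→H: minimal back-door set {C}.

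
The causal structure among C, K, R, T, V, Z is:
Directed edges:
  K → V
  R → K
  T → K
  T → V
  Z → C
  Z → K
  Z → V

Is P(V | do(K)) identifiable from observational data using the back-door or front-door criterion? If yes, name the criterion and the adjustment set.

P(V|do(K)): backdoor, adjust for {T, Z}.

desc(K)\{K}={V}; candidates ⊆ {C,R,T,Z}.
size 0: {}; under {} K still reaches {C,R,T,V,Z} ∋ V.
size 1: {C}, {R}, {T} …(+1); under {C} K still reaches {R,T,V,Z} ∋ V.
{T,Z}: K⊥V given {T,Z} in G with K→· removed — back-door holds.
P(V|do(K)) = Σ_{T,Z} P(V|K,T,Z)·P(T,Z).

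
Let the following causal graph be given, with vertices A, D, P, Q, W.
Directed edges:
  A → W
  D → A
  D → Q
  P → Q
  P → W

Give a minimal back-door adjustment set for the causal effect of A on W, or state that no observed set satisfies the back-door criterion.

desc(A)\{A}={W}; candidates ⊆ {D,P,Q}.
∅: A⊥W given ∅ in G with A→· removed — back-door holds.

A→W: minimal back-door set ∅.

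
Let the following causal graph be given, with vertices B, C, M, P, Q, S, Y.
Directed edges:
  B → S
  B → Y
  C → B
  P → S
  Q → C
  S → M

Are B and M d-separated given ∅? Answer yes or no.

No — B and M are d-connected given ∅.

Bayes-Ball from B | ∅ reaches {C,M,Q,S,Y}.
M ∈ reach(B|∅) ⇒ B ⊥̸ M | ∅.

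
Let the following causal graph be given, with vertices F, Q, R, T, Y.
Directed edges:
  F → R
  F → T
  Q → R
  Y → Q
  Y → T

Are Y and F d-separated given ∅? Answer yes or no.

Yes — Y ⊥ F | ∅.

Bayes-Ball from Y | ∅ reaches {Q,R,T}.
F ∉ reach(Y|∅) ⇒ Y ⊥ F | ∅.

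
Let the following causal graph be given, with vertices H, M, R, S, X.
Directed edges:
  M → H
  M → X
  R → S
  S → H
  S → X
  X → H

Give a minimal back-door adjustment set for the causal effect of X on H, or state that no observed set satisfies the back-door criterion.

desc(X)\{X}={H}; candidates ⊆ {M,R,S}.
size 0: {}; under {} X still reaches {H,M,R,S} ∋ H.
size 1: {M}, {R}, {S}; under {M} X still reaches {H,R,S} ∋ H.
{M,S}: X⊥H given {M,S} in G with X→· removed — back-door holds.

X→H: minimal back-door set {M, S}.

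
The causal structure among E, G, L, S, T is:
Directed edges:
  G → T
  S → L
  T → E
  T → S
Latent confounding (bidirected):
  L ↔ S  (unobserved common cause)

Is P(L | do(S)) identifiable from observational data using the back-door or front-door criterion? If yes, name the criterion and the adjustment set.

P(L|do(S)): not identifiable (no BD/FD set).

desc(S)\{S}={L}; candidates ⊆ {E,G,T}.
S↔L: latent back-door arc(s) into S.
size 0: {}; under {} S still reaches {E,G,L,T} ∋ L.
size 1: {E}, {G}, {T}; under {E} S still reaches {G,L,T} ∋ L.
size 2: {E,G}, {E,T}, {G,T}; under {E,G} S still reaches {L,T} ∋ L.
S↔L cannot be blocked by any observed set — no back-door set.
No mediator lies on a directed S→…→L path.
Neither criterion identifies P(L|do(S)) in this graph.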